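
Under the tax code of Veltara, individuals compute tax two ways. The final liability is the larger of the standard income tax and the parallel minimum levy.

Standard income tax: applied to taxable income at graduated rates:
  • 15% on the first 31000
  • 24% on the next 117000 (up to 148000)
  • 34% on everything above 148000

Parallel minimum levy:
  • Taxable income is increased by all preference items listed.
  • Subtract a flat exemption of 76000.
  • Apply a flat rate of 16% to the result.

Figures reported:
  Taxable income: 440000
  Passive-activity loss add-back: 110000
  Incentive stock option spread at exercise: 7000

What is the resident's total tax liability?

Standard income tax:
  31000 × 15% = 4650
  117000 × 24% = 28080
  292000 × 34% = 99280
  → 132010

Parallel minimum levy:
  Adjusted income: 440000 + 110000 + 7000 = 557000
  Less exemption 76000 → base 481000
  481000 × 16% = 76960

132010 > 76960, so the standard income tax governs.

132010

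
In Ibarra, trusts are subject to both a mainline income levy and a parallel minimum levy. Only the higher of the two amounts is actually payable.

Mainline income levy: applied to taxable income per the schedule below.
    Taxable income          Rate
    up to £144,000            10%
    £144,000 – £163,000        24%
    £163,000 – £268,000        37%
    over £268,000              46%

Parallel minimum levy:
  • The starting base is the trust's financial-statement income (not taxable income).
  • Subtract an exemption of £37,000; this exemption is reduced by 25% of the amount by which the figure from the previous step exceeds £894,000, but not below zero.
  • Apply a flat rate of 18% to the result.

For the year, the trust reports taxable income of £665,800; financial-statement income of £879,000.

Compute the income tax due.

Parallel minimum levy:
  Base (financial-statement income): £879,000
  Exemption: £879,000 ≤ £894,000, so full £37,000 applies
  Base: £879,000 − £37,000 = £842,000
  £842,000 × 18% = £151,560

Mainline income levy:
  £144,000 × 10% = £14,400
  £19,000 × 24% = £4,560
  £105,000 × 37% = £38,850
  £397,800 × 46% = £182,988
  → £240,798

£240,798 > £151,560, so the mainline income levy governs.

£240,798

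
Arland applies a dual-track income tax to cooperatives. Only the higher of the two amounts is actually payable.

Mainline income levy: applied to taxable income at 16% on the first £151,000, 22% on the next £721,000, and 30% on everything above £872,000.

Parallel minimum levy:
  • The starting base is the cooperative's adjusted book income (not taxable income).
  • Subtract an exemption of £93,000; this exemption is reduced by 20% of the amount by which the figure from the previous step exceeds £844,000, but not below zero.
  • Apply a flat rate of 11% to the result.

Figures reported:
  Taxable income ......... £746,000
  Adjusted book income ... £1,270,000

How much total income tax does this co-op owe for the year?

Mainline income levy:
  £151,000 × 16% = £24,160
  £595,000 × 22% = £130,900
  → £155,060

Parallel minimum levy:
  Base (adjusted book income): £1,270,000
  Exemption: £93,000 − 20% × (£1,270,000 − £844,000) = £93,000 − £85,200 = £7,800
  Base: £1,270,000 − £7,800 = £1,262,200
  £1,262,200 × 11% = £138,842

£155,060 > £138,842, so the mainline income levy governs.

£155,060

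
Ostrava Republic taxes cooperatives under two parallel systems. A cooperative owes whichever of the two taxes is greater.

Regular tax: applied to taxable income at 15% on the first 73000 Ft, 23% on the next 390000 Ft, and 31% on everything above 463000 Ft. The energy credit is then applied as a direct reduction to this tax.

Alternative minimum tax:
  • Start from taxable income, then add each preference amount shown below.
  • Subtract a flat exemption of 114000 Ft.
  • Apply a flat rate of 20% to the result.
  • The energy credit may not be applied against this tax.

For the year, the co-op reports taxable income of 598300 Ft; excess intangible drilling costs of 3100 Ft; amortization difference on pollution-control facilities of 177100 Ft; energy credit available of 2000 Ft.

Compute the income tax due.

Alternative minimum tax:
  Adjusted income: 598300 Ft + 3100 Ft + 177100 Ft = 778500 Ft
  Less exemption 114000 Ft → base 664500 Ft
  664500 Ft × 20% = 132900 Ft

Regular tax:
  73000 Ft × 15% = 10950 Ft
  390000 Ft × 23% = 89700 Ft
  135300 Ft × 31% = 41943 Ft
  → 142593 Ft
  Less energy credit 2000 Ft → 140593 Ft

140593 Ft > 132900 Ft, so the regular tax governs.

140593 Ft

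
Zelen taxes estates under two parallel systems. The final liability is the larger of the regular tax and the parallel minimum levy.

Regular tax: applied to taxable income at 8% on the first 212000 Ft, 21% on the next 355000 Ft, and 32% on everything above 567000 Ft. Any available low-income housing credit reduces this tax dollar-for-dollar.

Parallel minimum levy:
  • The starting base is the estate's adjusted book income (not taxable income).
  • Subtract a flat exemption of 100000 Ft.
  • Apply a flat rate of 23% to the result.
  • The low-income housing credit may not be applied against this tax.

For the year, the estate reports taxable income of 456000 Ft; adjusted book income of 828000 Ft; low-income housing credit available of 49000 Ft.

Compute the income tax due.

167440 Ft

Parallel minimum levy:
  Base (adjusted book income): 828000 Ft
  Less exemption 100000 Ft → base 728000 Ft
  728000 Ft × 23% = 167440 Ft

Regular tax:
  212000 Ft × 8% = 16960 Ft
  244000 Ft × 21% = 51240 Ft
  → 68200 Ft
  Less low-income housing credit 49000 Ft → 19200 Ft

167440 Ft > 19200 Ft, so the parallel minimum levy is the binding amount.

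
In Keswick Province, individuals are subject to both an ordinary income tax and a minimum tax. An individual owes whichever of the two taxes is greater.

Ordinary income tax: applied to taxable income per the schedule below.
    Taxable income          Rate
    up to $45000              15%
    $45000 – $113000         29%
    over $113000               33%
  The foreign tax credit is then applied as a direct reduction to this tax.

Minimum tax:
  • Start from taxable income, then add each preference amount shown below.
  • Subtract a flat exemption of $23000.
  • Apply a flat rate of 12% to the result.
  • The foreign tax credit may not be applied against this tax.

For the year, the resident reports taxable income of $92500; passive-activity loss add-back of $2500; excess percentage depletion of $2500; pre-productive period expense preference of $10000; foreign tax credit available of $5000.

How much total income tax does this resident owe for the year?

Minimum tax:
  Adjusted income: $92500 + $2500 + $2500 + $10000 = $107500
  Less exemption $23000 → base $84500
  $84500 × 12% = $10140

Ordinary income tax:
  $45000 × 15% = $6750
  $47500 × 29% = $13775
  → $20525
  Less foreign tax credit $5000 → $15525

$15525 > $10140, so the ordinary income tax governs.

$15525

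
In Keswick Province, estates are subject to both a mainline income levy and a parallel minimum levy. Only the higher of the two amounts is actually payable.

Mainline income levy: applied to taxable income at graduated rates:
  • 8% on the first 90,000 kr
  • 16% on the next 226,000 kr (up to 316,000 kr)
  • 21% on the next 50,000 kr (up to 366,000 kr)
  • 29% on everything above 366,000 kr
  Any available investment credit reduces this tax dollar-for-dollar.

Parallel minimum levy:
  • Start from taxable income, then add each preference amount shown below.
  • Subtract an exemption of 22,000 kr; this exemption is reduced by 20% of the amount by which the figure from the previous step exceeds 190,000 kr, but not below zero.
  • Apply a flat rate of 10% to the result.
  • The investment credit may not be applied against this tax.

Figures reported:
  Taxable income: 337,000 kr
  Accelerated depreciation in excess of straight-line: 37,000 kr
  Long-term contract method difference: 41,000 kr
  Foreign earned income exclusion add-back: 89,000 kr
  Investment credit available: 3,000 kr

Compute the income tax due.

50,400 kr

Parallel minimum levy:
  Adjusted income: 337,000 kr + 37,000 kr + 41,000 kr + 89,000 kr = 504,000 kr
  Exemption: 20% × (504,000 kr − 190,000 kr) = 62,800 kr ≥ 22,000 kr, so the exemption is fully phased out
  Base: 504,000 kr − 0 kr = 504,000 kr
  504,000 kr × 10% = 50,400 kr

Mainline income levy:
  90,000 kr × 8% = 7,200 kr
  226,000 kr × 16% = 36,160 kr
  21,000 kr × 21% = 4,410 kr
  → 47,770 kr
  Less investment credit 3,000 kr → 44,770 kr

50,400 kr > 44,770 kr, so the parallel minimum levy is the binding amount.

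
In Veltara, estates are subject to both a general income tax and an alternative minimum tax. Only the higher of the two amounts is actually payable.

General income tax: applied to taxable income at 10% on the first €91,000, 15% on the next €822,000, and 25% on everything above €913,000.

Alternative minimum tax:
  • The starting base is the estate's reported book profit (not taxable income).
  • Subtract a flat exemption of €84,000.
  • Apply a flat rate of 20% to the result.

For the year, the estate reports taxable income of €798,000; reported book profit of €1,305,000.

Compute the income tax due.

€244,200

General income tax:
  €91,000 × 10% = €9,100
  €707,000 × 15% = €106,050
  → €115,150

Alternative minimum tax:
  Base (reported book profit): €1,305,000
  Less exemption €84,000 → base €1,221,000
  €1,221,000 × 20% = €244,200

€244,200 > €115,150, so the alternative minimum tax is the binding amount.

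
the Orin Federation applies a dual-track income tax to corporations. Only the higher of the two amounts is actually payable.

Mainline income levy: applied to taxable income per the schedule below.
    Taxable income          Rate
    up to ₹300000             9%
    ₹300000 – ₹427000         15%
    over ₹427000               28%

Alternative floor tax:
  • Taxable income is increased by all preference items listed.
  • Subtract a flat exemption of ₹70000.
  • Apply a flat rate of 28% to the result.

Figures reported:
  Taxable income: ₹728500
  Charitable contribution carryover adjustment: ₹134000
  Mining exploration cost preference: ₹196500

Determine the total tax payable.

Alternative floor tax:
  Adjusted income: ₹728500 + ₹134000 + ₹196500 = ₹1059000
  Less exemption ₹70000 → base ₹989000
  ₹989000 × 28% = ₹276920

Mainline income levy:
  ₹300000 × 9% = ₹27000
  ₹127000 × 15% = ₹19050
  ₹301500 × 28% = ₹84420
  → ₹130470

₹276920 > ₹130470, so the alternative floor tax is the binding amount.

₹276920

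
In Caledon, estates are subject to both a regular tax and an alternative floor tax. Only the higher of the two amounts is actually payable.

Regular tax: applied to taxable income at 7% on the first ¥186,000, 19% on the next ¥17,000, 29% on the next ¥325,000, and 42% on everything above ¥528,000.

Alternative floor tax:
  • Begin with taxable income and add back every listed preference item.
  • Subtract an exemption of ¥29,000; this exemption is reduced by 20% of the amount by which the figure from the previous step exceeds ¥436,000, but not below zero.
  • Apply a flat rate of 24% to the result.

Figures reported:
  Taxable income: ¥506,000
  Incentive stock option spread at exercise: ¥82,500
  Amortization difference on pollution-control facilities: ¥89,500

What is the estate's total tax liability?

¥162,720

Alternative floor tax:
  Adjusted income: ¥506,000 + ¥82,500 + ¥89,500 = ¥678,000
  Exemption: 20% × (¥678,000 − ¥436,000) = ¥48,400 ≥ ¥29,000, so the exemption is fully phased out
  Base: ¥678,000 − ¥0 = ¥678,000
  ¥678,000 × 24% = ¥162,720

Regular tax:
  ¥186,000 × 7% = ¥13,020
  ¥17,000 × 19% = ¥3,230
  ¥303,000 × 29% = ¥87,870
  → ¥104,120

¥162,720 > ¥104,120, so the alternative floor tax is the binding amount.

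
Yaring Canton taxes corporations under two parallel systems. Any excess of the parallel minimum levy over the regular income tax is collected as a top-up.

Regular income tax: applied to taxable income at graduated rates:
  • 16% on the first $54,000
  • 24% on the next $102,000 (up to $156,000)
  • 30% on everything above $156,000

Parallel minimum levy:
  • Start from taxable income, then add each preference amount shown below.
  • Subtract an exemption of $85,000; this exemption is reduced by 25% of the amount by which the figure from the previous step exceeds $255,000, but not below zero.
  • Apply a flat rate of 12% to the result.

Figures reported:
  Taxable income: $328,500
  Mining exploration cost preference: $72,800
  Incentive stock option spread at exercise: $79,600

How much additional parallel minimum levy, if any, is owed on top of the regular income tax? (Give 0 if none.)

$0

Regular income tax:
  $54,000 × 16% = $8,640
  $102,000 × 24% = $24,480
  $172,500 × 30% = $51,750
  → $84,870

Parallel minimum levy:
  Adjusted income: $328,500 + $72,800 + $79,600 = $480,900
  Exemption: $85,000 − 25% × ($480,900 − $255,000) = $85,000 − $56,475 = $28,525
  Base: $480,900 − $28,525 = $452,375
  $452,375 × 12% = $54,285

$54,285 ≤ $84,870, so no add-on is due.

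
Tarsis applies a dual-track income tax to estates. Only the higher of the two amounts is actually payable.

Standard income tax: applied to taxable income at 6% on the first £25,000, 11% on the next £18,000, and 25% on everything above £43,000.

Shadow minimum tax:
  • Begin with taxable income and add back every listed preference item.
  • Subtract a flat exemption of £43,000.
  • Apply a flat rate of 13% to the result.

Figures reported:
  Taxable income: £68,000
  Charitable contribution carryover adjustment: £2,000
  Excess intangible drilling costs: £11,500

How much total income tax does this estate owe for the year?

£9,730

Standard income tax:
  £25,000 × 6% = £1,500
  £18,000 × 11% = £1,980
  £25,000 × 25% = £6,250
  → £9,730

Shadow minimum tax:
  Adjusted income: £68,000 + £2,000 + £11,500 = £81,500
  Less exemption £43,000 → base £38,500
  £38,500 × 13% = £5,005

£9,730 > £5,005, so the standard income tax governs.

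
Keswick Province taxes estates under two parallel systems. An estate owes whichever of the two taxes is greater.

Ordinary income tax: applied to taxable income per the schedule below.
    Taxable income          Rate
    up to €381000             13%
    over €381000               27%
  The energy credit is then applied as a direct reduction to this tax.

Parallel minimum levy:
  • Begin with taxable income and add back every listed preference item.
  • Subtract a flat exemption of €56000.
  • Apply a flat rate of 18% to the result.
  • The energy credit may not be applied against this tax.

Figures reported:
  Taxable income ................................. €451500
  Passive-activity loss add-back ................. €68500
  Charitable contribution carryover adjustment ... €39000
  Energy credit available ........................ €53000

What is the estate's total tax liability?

€90540

Parallel minimum levy:
  Adjusted income: €451500 + €68500 + €39000 = €559000
  Less exemption €56000 → base €503000
  €503000 × 18% = €90540

Ordinary income tax:
  €381000 × 13% = €49530
  €70500 × 27% = €19035
  → €68565
  Less energy credit €53000 → €15565

€90540 > €15565, so the parallel minimum levy is the binding amount.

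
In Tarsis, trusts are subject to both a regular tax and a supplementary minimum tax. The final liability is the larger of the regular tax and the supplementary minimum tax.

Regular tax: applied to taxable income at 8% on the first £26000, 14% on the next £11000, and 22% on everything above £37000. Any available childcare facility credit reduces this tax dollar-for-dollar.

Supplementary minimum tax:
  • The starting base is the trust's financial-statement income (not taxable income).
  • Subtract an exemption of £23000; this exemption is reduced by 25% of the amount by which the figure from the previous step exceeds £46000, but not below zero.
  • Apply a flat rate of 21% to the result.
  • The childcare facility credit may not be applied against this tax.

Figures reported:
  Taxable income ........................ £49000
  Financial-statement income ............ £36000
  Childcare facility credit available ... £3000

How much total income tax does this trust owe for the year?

Regular tax:
  £26000 × 8% = £2080
  £11000 × 14% = £1540
  £12000 × 22% = £2640
  → £6260
  Less childcare facility credit £3000 → £3260

Supplementary minimum tax:
  Base (financial-statement income): £36000
  Exemption: £36000 ≤ £46000, so full £23000 applies
  Base: £36000 − £23000 = £13000
  £13000 × 21% = £2730

£3260 > £2730, so the regular tax governs.

£3260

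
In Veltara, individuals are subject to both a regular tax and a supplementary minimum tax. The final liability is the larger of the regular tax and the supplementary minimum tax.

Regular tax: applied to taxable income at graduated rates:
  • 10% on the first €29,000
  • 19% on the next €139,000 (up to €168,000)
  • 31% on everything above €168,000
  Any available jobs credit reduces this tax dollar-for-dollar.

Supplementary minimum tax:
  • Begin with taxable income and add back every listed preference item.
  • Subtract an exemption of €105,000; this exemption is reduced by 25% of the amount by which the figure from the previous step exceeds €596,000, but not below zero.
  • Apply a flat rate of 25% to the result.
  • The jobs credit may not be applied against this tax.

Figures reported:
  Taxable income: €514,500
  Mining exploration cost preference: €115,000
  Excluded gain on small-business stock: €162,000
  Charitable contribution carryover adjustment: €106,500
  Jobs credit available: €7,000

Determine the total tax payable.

€217,125

Regular tax:
  €29,000 × 10% = €2,900
  €139,000 × 19% = €26,410
  €346,500 × 31% = €107,415
  → €136,725
  Less jobs credit €7,000 → €129,725

Supplementary minimum tax:
  Adjusted income: €514,500 + €115,000 + €162,000 + €106,500 = €898,000
  Exemption: €105,000 − 25% × (€898,000 − €596,000) = €105,000 − €75,500 = €29,500
  Base: €898,000 − €29,500 = €868,500
  €868,500 × 25% = €217,125

€217,125 > €129,725, so the supplementary minimum tax is the binding amount.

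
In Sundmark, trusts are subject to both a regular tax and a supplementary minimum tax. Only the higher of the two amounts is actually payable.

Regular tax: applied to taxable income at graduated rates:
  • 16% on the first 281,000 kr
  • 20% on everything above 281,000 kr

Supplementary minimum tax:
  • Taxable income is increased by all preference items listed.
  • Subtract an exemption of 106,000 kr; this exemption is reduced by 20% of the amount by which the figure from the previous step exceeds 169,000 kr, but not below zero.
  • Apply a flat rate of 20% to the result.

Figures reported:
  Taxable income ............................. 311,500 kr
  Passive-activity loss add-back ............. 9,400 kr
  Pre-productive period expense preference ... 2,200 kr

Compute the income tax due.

51,060 kr

Supplementary minimum tax:
  Adjusted income: 311,500 kr + 9,400 kr + 2,200 kr = 323,100 kr
  Exemption: 106,000 kr − 20% × (323,100 kr − 169,000 kr) = 106,000 kr − 30,820 kr = 75,180 kr
  Base: 323,100 kr − 75,180 kr = 247,920 kr
  247,920 kr × 20% = 49,584 kr

Regular tax:
  281,000 kr × 16% = 44,960 kr
  30,500 kr × 20% = 6,100 kr
  → 51,060 kr

51,060 kr > 49,584 kr, so the regular tax governs.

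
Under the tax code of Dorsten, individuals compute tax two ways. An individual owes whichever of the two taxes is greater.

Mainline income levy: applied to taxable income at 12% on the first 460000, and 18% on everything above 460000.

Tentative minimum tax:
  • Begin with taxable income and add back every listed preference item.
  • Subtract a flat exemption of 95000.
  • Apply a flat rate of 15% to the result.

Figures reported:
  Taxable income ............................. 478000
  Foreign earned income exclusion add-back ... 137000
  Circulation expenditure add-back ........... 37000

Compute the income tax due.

83550

Tentative minimum tax:
  Adjusted income: 478000 + 137000 + 37000 = 652000
  Less exemption 95000 → base 557000
  557000 × 15% = 83550

Mainline income levy:
  460000 × 12% = 55200
  18000 × 18% = 3240
  → 58440

83550 > 58440, so the tentative minimum tax is the binding amount.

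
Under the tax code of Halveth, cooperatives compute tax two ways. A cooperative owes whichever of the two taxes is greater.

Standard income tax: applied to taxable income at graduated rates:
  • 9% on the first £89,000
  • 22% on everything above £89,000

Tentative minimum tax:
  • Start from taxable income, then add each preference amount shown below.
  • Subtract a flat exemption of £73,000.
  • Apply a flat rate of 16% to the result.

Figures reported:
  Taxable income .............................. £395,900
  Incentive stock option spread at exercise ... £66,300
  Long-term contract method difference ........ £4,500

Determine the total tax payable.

Tentative minimum tax:
  Adjusted income: £395,900 + £66,300 + £4,500 = £466,700
  Less exemption £73,000 → base £393,700
  £393,700 × 16% = £62,992

Standard income tax:
  £89,000 × 9% = £8,010
  £306,900 × 22% = £67,518
  → £75,528

£75,528 > £62,992, so the standard income tax governs.

£75,528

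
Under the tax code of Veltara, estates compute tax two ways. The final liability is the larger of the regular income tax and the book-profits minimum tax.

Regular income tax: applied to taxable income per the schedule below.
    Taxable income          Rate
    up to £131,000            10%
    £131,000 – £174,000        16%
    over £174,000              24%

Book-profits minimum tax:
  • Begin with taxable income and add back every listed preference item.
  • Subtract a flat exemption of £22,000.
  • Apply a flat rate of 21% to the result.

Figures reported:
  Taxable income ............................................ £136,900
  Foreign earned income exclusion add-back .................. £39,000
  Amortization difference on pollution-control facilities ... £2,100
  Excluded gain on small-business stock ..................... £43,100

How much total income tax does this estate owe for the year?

£41,811

Book-profits minimum tax:
  Adjusted income: £136,900 + £39,000 + £2,100 + £43,100 = £221,100
  Less exemption £22,000 → base £199,100
  £199,100 × 21% = £41,811

Regular income tax:
  £131,000 × 10% = £13,100
  £5,900 × 16% = £944
  → £14,044

£41,811 > £14,044, so the book-profits minimum tax is the binding amount.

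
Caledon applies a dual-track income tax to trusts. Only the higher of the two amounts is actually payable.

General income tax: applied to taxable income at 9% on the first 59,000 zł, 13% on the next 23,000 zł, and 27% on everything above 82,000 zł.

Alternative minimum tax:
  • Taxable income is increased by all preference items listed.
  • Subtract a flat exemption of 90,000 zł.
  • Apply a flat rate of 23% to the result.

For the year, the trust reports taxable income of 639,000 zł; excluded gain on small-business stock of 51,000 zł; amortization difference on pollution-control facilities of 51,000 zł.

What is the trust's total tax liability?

158,690 zł

Alternative minimum tax:
  Adjusted income: 639,000 zł + 51,000 zł + 51,000 zł = 741,000 zł
  Less exemption 90,000 zł → base 651,000 zł
  651,000 zł × 23% = 149,730 zł

General income tax:
  59,000 zł × 9% = 5,310 zł
  23,000 zł × 13% = 2,990 zł
  557,000 zł × 27% = 150,390 zł
  → 158,690 zł

158,690 zł > 149,730 zł, so the general income tax governs.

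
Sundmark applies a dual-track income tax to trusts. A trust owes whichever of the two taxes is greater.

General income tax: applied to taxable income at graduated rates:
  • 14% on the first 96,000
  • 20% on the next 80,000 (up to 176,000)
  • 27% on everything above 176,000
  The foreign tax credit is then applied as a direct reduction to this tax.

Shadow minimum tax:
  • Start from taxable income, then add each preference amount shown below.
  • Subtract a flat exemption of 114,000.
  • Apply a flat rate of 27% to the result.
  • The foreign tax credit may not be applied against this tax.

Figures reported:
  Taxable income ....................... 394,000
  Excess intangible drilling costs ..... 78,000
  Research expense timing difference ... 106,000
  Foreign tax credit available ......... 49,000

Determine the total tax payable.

125,280

Shadow minimum tax:
  Adjusted income: 394,000 + 78,000 + 106,000 = 578,000
  Less exemption 114,000 → base 464,000
  464,000 × 27% = 125,280

General income tax:
  96,000 × 14% = 13,440
  80,000 × 20% = 16,000
  218,000 × 27% = 58,860
  → 88,300
  Less foreign tax credit 49,000 → 39,300

125,280 > 39,300, so the shadow minimum tax is the binding amount.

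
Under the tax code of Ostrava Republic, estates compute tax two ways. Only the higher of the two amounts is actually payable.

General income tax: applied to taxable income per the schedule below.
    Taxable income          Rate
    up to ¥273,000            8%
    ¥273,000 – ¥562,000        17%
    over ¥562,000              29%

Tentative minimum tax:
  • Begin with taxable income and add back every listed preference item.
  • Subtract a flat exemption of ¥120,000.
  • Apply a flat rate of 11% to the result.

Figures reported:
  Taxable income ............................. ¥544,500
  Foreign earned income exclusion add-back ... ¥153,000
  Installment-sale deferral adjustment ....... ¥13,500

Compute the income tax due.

¥67,995

Tentative minimum tax:
  Adjusted income: ¥544,500 + ¥153,000 + ¥13,500 = ¥711,000
  Less exemption ¥120,000 → base ¥591,000
  ¥591,000 × 11% = ¥65,010

General income tax:
  ¥273,000 × 8% = ¥21,840
  ¥271,500 × 17% = ¥46,155
  → ¥67,995

¥67,995 > ¥65,010, so the general income tax governs.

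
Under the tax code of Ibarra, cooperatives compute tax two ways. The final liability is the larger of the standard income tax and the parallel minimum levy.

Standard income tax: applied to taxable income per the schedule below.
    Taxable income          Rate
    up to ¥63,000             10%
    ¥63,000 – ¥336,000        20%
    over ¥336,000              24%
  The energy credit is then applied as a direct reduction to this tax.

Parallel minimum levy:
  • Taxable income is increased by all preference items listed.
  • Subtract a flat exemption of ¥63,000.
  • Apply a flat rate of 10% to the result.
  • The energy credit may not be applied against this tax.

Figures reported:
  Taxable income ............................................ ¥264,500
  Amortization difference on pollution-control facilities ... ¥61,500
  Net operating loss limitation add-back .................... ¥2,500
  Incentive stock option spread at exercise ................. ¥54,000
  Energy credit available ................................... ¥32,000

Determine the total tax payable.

¥31,950

Parallel minimum levy:
  Adjusted income: ¥264,500 + ¥61,500 + ¥2,500 + ¥54,000 = ¥382,500
  Less exemption ¥63,000 → base ¥319,500
  ¥319,500 × 10% = ¥31,950

Standard income tax:
  ¥63,000 × 10% = ¥6,300
  ¥201,500 × 20% = ¥40,300
  → ¥46,600
  Less energy credit ¥32,000 → ¥14,600

¥31,950 > ¥14,600, so the parallel minimum levy is the binding amount.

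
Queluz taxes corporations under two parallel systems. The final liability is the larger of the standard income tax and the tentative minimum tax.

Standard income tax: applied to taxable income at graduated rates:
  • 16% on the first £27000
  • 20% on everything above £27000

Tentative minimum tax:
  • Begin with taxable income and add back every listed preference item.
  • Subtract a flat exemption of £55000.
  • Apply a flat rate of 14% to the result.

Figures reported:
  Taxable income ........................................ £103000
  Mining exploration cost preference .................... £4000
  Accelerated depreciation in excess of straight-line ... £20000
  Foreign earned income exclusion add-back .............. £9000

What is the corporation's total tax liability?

£19520

Tentative minimum tax:
  Adjusted income: £103000 + £4000 + £20000 + £9000 = £136000
  Less exemption £55000 → base £81000
  £81000 × 14% = £11340

Standard income tax:
  £27000 × 16% = £4320
  £76000 × 20% = £15200
  → £19520

£19520 > £11340, so the standard income tax governs.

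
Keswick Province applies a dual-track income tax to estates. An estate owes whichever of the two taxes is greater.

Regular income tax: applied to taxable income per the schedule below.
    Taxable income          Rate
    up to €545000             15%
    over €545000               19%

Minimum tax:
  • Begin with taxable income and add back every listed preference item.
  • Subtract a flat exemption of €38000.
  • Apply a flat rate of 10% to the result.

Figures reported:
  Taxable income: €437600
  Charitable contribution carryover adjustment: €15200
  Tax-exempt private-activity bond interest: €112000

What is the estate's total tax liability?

Regular income tax:
  €437600 × 15% = €65640

Minimum tax:
  Adjusted income: €437600 + €15200 + €112000 = €564800
  Less exemption €38000 → base €526800
  €526800 × 10% = €52680

€65640 > €52680, so the regular income tax governs.

€65640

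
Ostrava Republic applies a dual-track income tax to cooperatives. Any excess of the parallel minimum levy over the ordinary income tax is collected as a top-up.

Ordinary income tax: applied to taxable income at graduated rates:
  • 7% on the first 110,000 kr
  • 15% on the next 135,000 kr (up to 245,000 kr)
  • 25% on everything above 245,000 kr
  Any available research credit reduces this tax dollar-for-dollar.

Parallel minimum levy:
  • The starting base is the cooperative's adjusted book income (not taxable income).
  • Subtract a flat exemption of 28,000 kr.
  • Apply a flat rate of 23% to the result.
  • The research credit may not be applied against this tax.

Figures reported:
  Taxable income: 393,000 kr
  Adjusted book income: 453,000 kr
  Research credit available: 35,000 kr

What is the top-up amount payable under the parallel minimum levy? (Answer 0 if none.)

Parallel minimum levy:
  Base (adjusted book income): 453,000 kr
  Less exemption 28,000 kr → base 425,000 kr
  425,000 kr × 23% = 97,750 kr

Ordinary income tax:
  110,000 kr × 7% = 7,700 kr
  135,000 kr × 15% = 20,250 kr
  148,000 kr × 25% = 37,000 kr
  → 64,950 kr
  Less research credit 35,000 kr → 29,950 kr

Excess of parallel minimum levy over ordinary income tax: 97,750 kr − 29,950 kr = 67,800 kr.

67,800 kr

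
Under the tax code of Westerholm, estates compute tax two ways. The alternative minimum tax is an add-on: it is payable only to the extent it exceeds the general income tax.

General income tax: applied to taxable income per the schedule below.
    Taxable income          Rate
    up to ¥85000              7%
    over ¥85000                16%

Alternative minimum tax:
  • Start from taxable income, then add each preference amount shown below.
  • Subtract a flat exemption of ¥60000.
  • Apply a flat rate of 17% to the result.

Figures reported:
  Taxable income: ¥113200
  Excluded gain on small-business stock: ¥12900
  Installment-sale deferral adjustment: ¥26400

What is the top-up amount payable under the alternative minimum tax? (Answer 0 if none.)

Alternative minimum tax:
  Adjusted income: ¥113200 + ¥12900 + ¥26400 = ¥152500
  Less exemption ¥60000 → base ¥92500
  ¥92500 × 17% = ¥15725

General income tax:
  ¥85000 × 7% = ¥5950
  ¥28200 × 16% = ¥4512
  → ¥10462

Excess of alternative minimum tax over general income tax: ¥15725 − ¥10462 = ¥5263.

¥5263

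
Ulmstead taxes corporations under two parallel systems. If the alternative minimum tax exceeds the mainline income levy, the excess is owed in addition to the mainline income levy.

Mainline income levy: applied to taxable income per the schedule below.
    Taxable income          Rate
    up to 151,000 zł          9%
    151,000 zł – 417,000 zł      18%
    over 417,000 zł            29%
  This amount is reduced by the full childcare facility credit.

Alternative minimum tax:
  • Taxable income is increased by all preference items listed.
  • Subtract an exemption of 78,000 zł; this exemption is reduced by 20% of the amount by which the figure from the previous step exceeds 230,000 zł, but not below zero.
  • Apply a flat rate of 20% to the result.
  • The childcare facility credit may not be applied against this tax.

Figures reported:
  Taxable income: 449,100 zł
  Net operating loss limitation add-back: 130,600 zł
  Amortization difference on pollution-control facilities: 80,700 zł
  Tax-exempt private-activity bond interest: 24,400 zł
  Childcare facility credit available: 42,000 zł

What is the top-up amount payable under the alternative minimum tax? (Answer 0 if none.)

Alternative minimum tax:
  Adjusted income: 449,100 zł + 130,600 zł + 80,700 zł + 24,400 zł = 684,800 zł
  Exemption: 20% × (684,800 zł − 230,000 zł) = 90,960 zł ≥ 78,000 zł, so the exemption is fully phased out
  Base: 684,800 zł − 0 zł = 684,800 zł
  684,800 zł × 20% = 136,960 zł

Mainline income levy:
  151,000 zł × 9% = 13,590 zł
  266,000 zł × 18% = 47,880 zł
  32,100 zł × 29% = 9,309 zł
  → 70,779 zł
  Less childcare facility credit 42,000 zł → 28,779 zł

Excess of alternative minimum tax over mainline income levy: 136,960 zł − 28,779 zł = 108,181 zł.

108,181 zł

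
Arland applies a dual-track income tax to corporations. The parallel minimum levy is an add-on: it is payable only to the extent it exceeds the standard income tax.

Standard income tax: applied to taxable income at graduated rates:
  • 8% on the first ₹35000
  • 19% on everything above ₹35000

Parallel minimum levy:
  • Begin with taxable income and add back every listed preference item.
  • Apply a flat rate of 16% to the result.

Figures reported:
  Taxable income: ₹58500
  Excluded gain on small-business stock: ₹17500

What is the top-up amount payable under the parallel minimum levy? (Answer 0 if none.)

₹4895

Parallel minimum levy:
  Adjusted income: ₹58500 + ₹17500 = ₹76000
  ₹76000 × 16% = ₹12160

Standard income tax:
  ₹35000 × 8% = ₹2800
  ₹23500 × 19% = ₹4465
  → ₹7265

Excess of parallel minimum levy over standard income tax: ₹12160 − ₹7265 = ₹4895.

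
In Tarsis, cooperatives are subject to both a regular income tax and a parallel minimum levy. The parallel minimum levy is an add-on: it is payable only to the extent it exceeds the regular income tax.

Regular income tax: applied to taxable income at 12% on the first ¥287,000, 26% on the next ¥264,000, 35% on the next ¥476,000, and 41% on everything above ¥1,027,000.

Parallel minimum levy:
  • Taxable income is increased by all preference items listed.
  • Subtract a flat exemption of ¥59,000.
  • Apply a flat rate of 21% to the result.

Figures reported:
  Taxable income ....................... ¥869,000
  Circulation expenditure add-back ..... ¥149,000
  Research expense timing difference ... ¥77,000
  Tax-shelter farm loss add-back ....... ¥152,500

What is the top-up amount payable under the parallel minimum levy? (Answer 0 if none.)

Regular income tax:
  ¥287,000 × 12% = ¥34,440
  ¥264,000 × 26% = ¥68,640
  ¥318,000 × 35% = ¥111,300
  → ¥214,380

Parallel minimum levy:
  Adjusted income: ¥869,000 + ¥149,000 + ¥77,000 + ¥152,500 = ¥1,247,500
  Less exemption ¥59,000 → base ¥1,188,500
  ¥1,188,500 × 21% = ¥249,585

Excess of parallel minimum levy over regular income tax: ¥249,585 − ¥214,380 = ¥35,205.

¥35,205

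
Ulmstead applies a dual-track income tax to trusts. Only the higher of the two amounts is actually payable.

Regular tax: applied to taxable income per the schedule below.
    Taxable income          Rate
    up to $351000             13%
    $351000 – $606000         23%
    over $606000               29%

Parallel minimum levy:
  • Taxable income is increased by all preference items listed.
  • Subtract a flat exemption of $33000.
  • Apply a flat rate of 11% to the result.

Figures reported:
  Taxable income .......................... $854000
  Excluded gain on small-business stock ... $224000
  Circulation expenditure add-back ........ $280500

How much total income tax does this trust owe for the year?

Parallel minimum levy:
  Adjusted income: $854000 + $224000 + $280500 = $1358500
  Less exemption $33000 → base $1325500
  $1325500 × 11% = $145805

Regular tax:
  $351000 × 13% = $45630
  $255000 × 23% = $58650
  $248000 × 29% = $71920
  → $176200

$176200 > $145805, so the regular tax governs.

$176200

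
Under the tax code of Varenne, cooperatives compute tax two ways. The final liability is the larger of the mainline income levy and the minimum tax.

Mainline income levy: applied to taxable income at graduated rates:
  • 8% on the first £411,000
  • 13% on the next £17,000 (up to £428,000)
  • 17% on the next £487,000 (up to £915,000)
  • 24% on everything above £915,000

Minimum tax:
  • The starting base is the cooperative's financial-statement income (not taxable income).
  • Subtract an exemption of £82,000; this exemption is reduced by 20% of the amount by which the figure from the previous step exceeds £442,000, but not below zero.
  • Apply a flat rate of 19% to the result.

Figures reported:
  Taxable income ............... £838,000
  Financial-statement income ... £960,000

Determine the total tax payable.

£182,400

Mainline income levy:
  £411,000 × 8% = £32,880
  £17,000 × 13% = £2,210
  £410,000 × 17% = £69,700
  → £104,790

Minimum tax:
  Base (financial-statement income): £960,000
  Exemption: 20% × (£960,000 − £442,000) = £103,600 ≥ £82,000, so the exemption is fully phased out
  Base: £960,000 − £0 = £960,000
  £960,000 × 19% = £182,400

£182,400 > £104,790, so the minimum tax is the binding amount.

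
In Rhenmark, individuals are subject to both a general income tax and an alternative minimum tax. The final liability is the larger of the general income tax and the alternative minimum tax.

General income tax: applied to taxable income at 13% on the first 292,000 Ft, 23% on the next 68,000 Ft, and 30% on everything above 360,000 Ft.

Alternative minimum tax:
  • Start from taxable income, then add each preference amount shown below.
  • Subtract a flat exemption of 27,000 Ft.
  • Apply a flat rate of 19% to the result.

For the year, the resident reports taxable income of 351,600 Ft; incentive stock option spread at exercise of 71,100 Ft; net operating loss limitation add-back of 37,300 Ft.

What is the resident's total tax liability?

82,270 Ft

General income tax:
  292,000 Ft × 13% = 37,960 Ft
  59,600 Ft × 23% = 13,708 Ft
  → 51,668 Ft

Alternative minimum tax:
  Adjusted income: 351,600 Ft + 71,100 Ft + 37,300 Ft = 460,000 Ft
  Less exemption 27,000 Ft → base 433,000 Ft
  433,000 Ft × 19% = 82,270 Ft

82,270 Ft > 51,668 Ft, so the alternative minimum tax is the binding amount.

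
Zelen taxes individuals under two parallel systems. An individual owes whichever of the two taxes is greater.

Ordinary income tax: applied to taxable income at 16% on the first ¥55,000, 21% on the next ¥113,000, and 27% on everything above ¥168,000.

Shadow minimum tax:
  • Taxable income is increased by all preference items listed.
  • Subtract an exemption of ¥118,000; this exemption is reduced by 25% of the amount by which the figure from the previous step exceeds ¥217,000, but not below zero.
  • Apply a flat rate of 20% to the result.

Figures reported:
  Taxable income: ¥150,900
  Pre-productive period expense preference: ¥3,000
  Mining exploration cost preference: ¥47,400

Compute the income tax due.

¥28,939

Ordinary income tax:
  ¥55,000 × 16% = ¥8,800
  ¥95,900 × 21% = ¥20,139
  → ¥28,939

Shadow minimum tax:
  Adjusted income: ¥150,900 + ¥3,000 + ¥47,400 = ¥201,300
  Exemption: ¥201,300 ≤ ¥217,000, so full ¥118,000 applies
  Base: ¥201,300 − ¥118,000 = ¥83,300
  ¥83,300 × 20% = ¥16,660

¥28,939 > ¥16,660, so the ordinary income tax governs.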